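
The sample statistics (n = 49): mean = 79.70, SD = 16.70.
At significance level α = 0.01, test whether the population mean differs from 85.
One-sample t-test:
H₀: μ = 85
H₁: μ ≠ 85
df = n - 1 = 48
t = (x̄ - μ₀) / (s/√n) = (79.70 - 85) / (16.70/√49) = -2.222
p-value = 0.0311

Since p-value > α = 0.01, we fail to reject H₀.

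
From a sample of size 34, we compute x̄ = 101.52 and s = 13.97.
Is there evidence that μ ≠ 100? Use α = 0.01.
One-sample t-test:
H₀: μ = 100
H₁: μ ≠ 100
df = n - 1 = 33
t = (x̄ - μ₀) / (s/√n) = (101.52 - 100) / (13.97/√34) = 0.634
p-value = 0.5302

Since p-value > α = 0.01, we fail to reject H₀.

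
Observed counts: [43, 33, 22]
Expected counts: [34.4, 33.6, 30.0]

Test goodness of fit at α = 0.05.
Chi-square goodness of fit test:
H₀: observed counts match expected distribution
H₁: observed counts differ from expected distribution
df = k - 1 = 2
χ² = Σ(O - E)²/E
   = (43 - 34.4)²/34.4 + (33 - 33.6)²/33.6 + (22 - 30.0)²/30.0
   = 2.150 + 0.011 + 2.133
   = 4.29
p-value = 0.1168

Since p-value > α = 0.05, we fail to reject H₀.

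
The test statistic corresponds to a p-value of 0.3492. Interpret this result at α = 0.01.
Since p = 0.3492 > α = 0.01, fail to reject H₀.
There is insufficient evidence to reject the null hypothesis; the result is not statistically significant at the 0.01 level.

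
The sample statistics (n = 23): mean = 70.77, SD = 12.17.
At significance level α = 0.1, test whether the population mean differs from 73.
One-sample t-test:
H₀: μ = 73
H₁: μ ≠ 73
df = n - 1 = 22
t = (x̄ - μ₀) / (s/√n) = (70.77 - 73) / (12.17/√23) = -0.879
p-value = 0.3890

Since p-value > α = 0.1, we fail to reject H₀.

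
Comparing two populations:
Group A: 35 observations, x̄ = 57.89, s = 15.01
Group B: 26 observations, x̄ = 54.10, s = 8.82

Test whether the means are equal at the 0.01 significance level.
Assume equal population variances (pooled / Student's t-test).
Student's two-sample t-test (equal variances):
H₀: μ₁ = μ₂
H₁: μ₁ ≠ μ₂
df = n₁ + n₂ - 2 = 59
Pooled variance s_p² = [(n₁-1)s₁² + (n₂-1)s₂²] / (n₁ + n₂ - 2) = [(34)(15.01²) + (25)(8.82²)] / 59 = 162.7968
SE = √(s_p²(1/n₁ + 1/n₂)) = √(162.7968 × (1/35 + 1/26)) = 3.3034
t = (x̄₁ - x̄₂) / SE = (57.89 - 54.10) / 3.3034 = 3.79 / 3.3034 = 1.147
p-value = 0.2559

Since p-value > α = 0.01, we fail to reject H₀.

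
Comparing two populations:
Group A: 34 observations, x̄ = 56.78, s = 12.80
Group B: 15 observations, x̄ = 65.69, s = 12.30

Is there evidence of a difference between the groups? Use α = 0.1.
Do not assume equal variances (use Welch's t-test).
Welch's two-sample t-test:
H₀: μ₁ = μ₂
H₁: μ₁ ≠ μ₂
s₁²/n₁ = 12.80²/34 = 4.8188,  s₂²/n₂ = 12.30²/15 = 10.0860
SE = √(s₁²/n₁ + s₂²/n₂) = √(4.8188 + 10.0860) = 3.8607
df (Welch-Satterthwaite) = (s₁²/n₁ + s₂²/n₂)² / [(s₁²/n₁)²/(n₁-1) + (s₂²/n₂)²/(n₂-1)] ≈ 27.87
t = (x̄₁ - x̄₂) / SE = (56.78 - 65.69) / 3.8607 = -8.91 / 3.8607 = -2.308
p-value = 0.0286

Since p-value < α = 0.1, we reject H₀.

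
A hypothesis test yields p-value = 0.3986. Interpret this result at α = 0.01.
Since p = 0.3986 > α = 0.01, fail to reject H₀.
There is insufficient evidence to reject the null hypothesis; the result is not statistically significant at the 0.01 level.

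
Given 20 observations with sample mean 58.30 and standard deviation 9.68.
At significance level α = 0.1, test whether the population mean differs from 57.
One-sample t-test:
H₀: μ = 57
H₁: μ ≠ 57
df = n - 1 = 19
t = (x̄ - μ₀) / (s/√n) = (58.30 - 57) / (9.68/√20) = 0.601
p-value = 0.5552

Since p-value > α = 0.1, we fail to reject H₀.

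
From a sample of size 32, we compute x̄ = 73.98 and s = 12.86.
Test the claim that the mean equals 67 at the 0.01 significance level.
One-sample t-test:
H₀: μ = 67
H₁: μ ≠ 67
df = n - 1 = 31
t = (x̄ - μ₀) / (s/√n) = (73.98 - 67) / (12.86/√32) = 3.070
p-value = 0.0044

Since p-value < α = 0.01, we reject H₀.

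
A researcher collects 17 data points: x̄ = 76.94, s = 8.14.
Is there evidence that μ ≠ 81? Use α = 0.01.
One-sample t-test:
H₀: μ = 81
H₁: μ ≠ 81
df = n - 1 = 16
t = (x̄ - μ₀) / (s/√n) = (76.94 - 81) / (8.14/√17) = -2.056
p-value = 0.0564

Since p-value > α = 0.01, we fail to reject H₀.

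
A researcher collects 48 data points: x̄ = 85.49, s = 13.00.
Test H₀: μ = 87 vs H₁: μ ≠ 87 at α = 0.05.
One-sample t-test:
H₀: μ = 87
H₁: μ ≠ 87
df = n - 1 = 47
t = (x̄ - μ₀) / (s/√n) = (85.49 - 87) / (13.00/√48) = -0.805
p-value = 0.4250

Since p-value > α = 0.05, we fail to reject H₀.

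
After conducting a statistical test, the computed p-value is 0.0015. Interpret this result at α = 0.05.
Since p = 0.0015 < α = 0.05, reject H₀.
There is sufficient evidence to reject the null hypothesis; the result is statistically significant at the 0.05 level.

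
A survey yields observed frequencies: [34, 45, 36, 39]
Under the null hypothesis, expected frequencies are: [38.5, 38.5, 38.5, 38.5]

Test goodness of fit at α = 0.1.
Chi-square goodness of fit test:
H₀: observed counts match expected distribution
H₁: observed counts differ from expected distribution
df = k - 1 = 3
χ² = Σ(O - E)²/E
   = (34 - 38.5)²/38.5 + (45 - 38.5)²/38.5 + (36 - 38.5)²/38.5 + (39 - 38.5)²/38.5
   = 0.526 + 1.097 + 0.162 + 0.006
   = 1.79
p-value = 0.6166

Since p-value > α = 0.1, we fail to reject H₀.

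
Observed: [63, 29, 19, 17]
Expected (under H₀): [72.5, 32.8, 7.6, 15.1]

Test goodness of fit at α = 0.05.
Chi-square goodness of fit test:
H₀: observed counts match expected distribution
H₁: observed counts differ from expected distribution
df = k - 1 = 3
χ² = Σ(O - E)²/E
   = (63 - 72.5)²/72.5 + (29 - 32.8)²/32.8 + (19 - 7.6)²/7.6 + (17 - 15.1)²/15.1
   = 1.245 + 0.440 + 17.100 + 0.239
   = 19.02
p-value = 0.0003

Since p-value < α = 0.05, we reject H₀.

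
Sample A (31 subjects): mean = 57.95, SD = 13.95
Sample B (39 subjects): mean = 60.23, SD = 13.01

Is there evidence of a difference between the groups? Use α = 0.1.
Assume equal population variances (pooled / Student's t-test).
Student's two-sample t-test (equal variances):
H₀: μ₁ = μ₂
H₁: μ₁ ≠ μ₂
df = n₁ + n₂ - 2 = 68
Pooled variance s_p² = [(n₁-1)s₁² + (n₂-1)s₂²] / (n₁ + n₂ - 2) = [(30)(13.95²) + (38)(13.01²)] / 68 = 180.4406
SE = √(s_p²(1/n₁ + 1/n₂)) = √(180.4406 × (1/31 + 1/39)) = 3.2322
t = (x̄₁ - x̄₂) / SE = (57.95 - 60.23) / 3.2322 = -2.28 / 3.2322 = -0.705
p-value = 0.4830

Since p-value > α = 0.1, we fail to reject H₀.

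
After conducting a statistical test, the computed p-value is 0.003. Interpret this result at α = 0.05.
Since p = 0.003 < α = 0.05, reject H₀.
There is sufficient evidence to reject the null hypothesis; the result is statistically significant at the 0.05 level.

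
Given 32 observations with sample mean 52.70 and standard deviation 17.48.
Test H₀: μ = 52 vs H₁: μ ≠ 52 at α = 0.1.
One-sample t-test:
H₀: μ = 52
H₁: μ ≠ 52
df = n - 1 = 31
t = (x̄ - μ₀) / (s/√n) = (52.70 - 52) / (17.48/√32) = 0.227
p-value = 0.8223

Since p-value > α = 0.1, we fail to reject H₀.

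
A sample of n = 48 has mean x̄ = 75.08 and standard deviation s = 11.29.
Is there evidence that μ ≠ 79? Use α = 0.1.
One-sample t-test:
H₀: μ = 79
H₁: μ ≠ 79
df = n - 1 = 47
t = (x̄ - μ₀) / (s/√n) = (75.08 - 79) / (11.29/√48) = -2.406
p-value = 0.0201

Since p-value < α = 0.1, we reject H₀.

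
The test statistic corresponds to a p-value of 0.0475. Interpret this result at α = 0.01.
Since p = 0.0475 > α = 0.01, fail to reject H₀.
There is insufficient evidence to reject the null hypothesis; the result is not statistically significant at the 0.01 level.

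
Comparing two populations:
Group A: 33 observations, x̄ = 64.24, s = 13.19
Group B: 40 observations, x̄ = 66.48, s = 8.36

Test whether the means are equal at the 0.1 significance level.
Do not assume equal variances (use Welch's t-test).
Welch's two-sample t-test:
H₀: μ₁ = μ₂
H₁: μ₁ ≠ μ₂
s₁²/n₁ = 13.19²/33 = 5.2720,  s₂²/n₂ = 8.36²/40 = 1.7472
SE = √(s₁²/n₁ + s₂²/n₂) = √(5.2720 + 1.7472) = 2.6494
df (Welch-Satterthwaite) = (s₁²/n₁ + s₂²/n₂)² / [(s₁²/n₁)²/(n₁-1) + (s₂²/n₂)²/(n₂-1)] ≈ 52.04
t = (x̄₁ - x̄₂) / SE = (64.24 - 66.48) / 2.6494 = -2.24 / 2.6494 = -0.845
p-value = 0.4017

Since p-value > α = 0.1, we fail to reject H₀.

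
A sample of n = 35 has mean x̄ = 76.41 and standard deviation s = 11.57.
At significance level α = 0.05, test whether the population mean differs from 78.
One-sample t-test:
H₀: μ = 78
H₁: μ ≠ 78
df = n - 1 = 34
t = (x̄ - μ₀) / (s/√n) = (76.41 - 78) / (11.57/√35) = -0.813
p-value = 0.4219

Since p-value > α = 0.05, we fail to reject H₀.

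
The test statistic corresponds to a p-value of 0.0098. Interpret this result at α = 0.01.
Since p = 0.0098 < α = 0.01, reject H₀.
There is sufficient evidence to reject the null hypothesis; the result is statistically significant at the 0.01 level.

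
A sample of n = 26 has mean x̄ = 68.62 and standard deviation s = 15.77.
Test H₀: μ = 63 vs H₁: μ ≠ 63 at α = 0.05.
One-sample t-test:
H₀: μ = 63
H₁: μ ≠ 63
df = n - 1 = 25
t = (x̄ - μ₀) / (s/√n) = (68.62 - 63) / (15.77/√26) = 1.817
p-value = 0.0812

Since p-value > α = 0.05, we fail to reject H₀.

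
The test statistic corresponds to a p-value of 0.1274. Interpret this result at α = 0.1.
Since p = 0.1274 > α = 0.1, fail to reject H₀.
There is insufficient evidence to reject the null hypothesis; the result is not statistically significant at the 0.1 level.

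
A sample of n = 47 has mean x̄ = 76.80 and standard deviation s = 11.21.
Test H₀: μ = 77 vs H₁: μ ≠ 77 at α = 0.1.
One-sample t-test:
H₀: μ = 77
H₁: μ ≠ 77
df = n - 1 = 46
t = (x̄ - μ₀) / (s/√n) = (76.80 - 77) / (11.21/√47) = -0.122
p-value = 0.9032

Since p-value > α = 0.1, we fail to reject H₀.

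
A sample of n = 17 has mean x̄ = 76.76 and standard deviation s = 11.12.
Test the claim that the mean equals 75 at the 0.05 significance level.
One-sample t-test:
H₀: μ = 75
H₁: μ ≠ 75
df = n - 1 = 16
t = (x̄ - μ₀) / (s/√n) = (76.76 - 75) / (11.12/√17) = 0.653
p-value = 0.5233

Since p-value > α = 0.05, we fail to reject H₀.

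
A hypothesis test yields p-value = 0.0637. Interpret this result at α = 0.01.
Since p = 0.0637 > α = 0.01, fail to reject H₀.
There is insufficient evidence to reject the null hypothesis; the result is not statistically significant at the 0.01 level.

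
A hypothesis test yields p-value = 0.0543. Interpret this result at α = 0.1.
Since p = 0.0543 < α = 0.1, reject H₀.
There is sufficient evidence to reject the null hypothesis; the result is statistically significant at the 0.1 level.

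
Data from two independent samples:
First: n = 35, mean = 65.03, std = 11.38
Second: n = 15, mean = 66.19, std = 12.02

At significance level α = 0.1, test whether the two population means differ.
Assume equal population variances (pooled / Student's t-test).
Student's two-sample t-test (equal variances):
H₀: μ₁ = μ₂
H₁: μ₁ ≠ μ₂
df = n₁ + n₂ - 2 = 48
Pooled variance s_p² = [(n₁-1)s₁² + (n₂-1)s₂²] / (n₁ + n₂ - 2) = [(34)(11.38²) + (14)(12.02²)] / 48 = 133.8724
SE = √(s_p²(1/n₁ + 1/n₂)) = √(133.8724 × (1/35 + 1/15)) = 3.5707
t = (x̄₁ - x̄₂) / SE = (65.03 - 66.19) / 3.5707 = -1.16 / 3.5707 = -0.325
p-value = 0.7467

Since p-value > α = 0.1, we fail to reject H₀.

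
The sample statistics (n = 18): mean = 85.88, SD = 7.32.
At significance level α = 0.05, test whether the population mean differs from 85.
One-sample t-test:
H₀: μ = 85
H₁: μ ≠ 85
df = n - 1 = 17
t = (x̄ - μ₀) / (s/√n) = (85.88 - 85) / (7.32/√18) = 0.510
p-value = 0.6166

Since p-value > α = 0.05, we fail to reject H₀.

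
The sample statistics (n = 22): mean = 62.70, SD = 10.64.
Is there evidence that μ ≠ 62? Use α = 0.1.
One-sample t-test:
H₀: μ = 62
H₁: μ ≠ 62
df = n - 1 = 21
t = (x̄ - μ₀) / (s/√n) = (62.70 - 62) / (10.64/√22) = 0.309
p-value = 0.7607

Since p-value > α = 0.1, we fail to reject H₀.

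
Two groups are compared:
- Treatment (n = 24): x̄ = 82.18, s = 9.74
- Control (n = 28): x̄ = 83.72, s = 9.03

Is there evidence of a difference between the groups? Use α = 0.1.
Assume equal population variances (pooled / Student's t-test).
Student's two-sample t-test (equal variances):
H₀: μ₁ = μ₂
H₁: μ₁ ≠ μ₂
df = n₁ + n₂ - 2 = 50
Pooled variance s_p² = [(n₁-1)s₁² + (n₂-1)s₂²] / (n₁ + n₂ - 2) = [(23)(9.74²) + (27)(9.03²)] / 50 = 87.6712
SE = √(s_p²(1/n₁ + 1/n₂)) = √(87.6712 × (1/24 + 1/28)) = 2.6046
t = (x̄₁ - x̄₂) / SE = (82.18 - 83.72) / 2.6046 = -1.54 / 2.6046 = -0.591
p-value = 0.5570

Since p-value > α = 0.1, we fail to reject H₀.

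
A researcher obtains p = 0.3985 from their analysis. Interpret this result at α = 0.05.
Since p = 0.3985 > α = 0.05, fail to reject H₀.
There is insufficient evidence to reject the null hypothesis; the result is not statistically significant at the 0.05 level.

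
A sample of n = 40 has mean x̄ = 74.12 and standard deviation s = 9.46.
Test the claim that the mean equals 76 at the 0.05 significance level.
One-sample t-test:
H₀: μ = 76
H₁: μ ≠ 76
df = n - 1 = 39
t = (x̄ - μ₀) / (s/√n) = (74.12 - 76) / (9.46/√40) = -1.257
p-value = 0.2163

Since p-value > α = 0.05, we fail to reject H₀.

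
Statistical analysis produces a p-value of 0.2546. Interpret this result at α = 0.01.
Since p = 0.2546 > α = 0.01, fail to reject H₀.
There is insufficient evidence to reject the null hypothesis; the result is not statistically significant at the 0.01 level.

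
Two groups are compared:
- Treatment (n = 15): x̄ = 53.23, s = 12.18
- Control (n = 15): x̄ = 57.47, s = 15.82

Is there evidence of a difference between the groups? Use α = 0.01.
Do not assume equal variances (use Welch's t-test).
Welch's two-sample t-test:
H₀: μ₁ = μ₂
H₁: μ₁ ≠ μ₂
s₁²/n₁ = 12.18²/15 = 9.8902,  s₂²/n₂ = 15.82²/15 = 16.6848
SE = √(s₁²/n₁ + s₂²/n₂) = √(9.8902 + 16.6848) = 5.1551
df (Welch-Satterthwaite) = (s₁²/n₁ + s₂²/n₂)² / [(s₁²/n₁)²/(n₁-1) + (s₂²/n₂)²/(n₂-1)] ≈ 26.28
t = (x̄₁ - x̄₂) / SE = (53.23 - 57.47) / 5.1551 = -4.24 / 5.1551 = -0.822
p-value = 0.4182

Since p-value > α = 0.01, we fail to reject H₀.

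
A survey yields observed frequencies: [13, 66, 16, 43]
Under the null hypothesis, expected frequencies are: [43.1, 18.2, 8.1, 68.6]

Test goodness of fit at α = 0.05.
Chi-square goodness of fit test:
H₀: observed counts match expected distribution
H₁: observed counts differ from expected distribution
df = k - 1 = 3
χ² = Σ(O - E)²/E
   = (13 - 43.1)²/43.1 + (66 - 18.2)²/18.2 + (16 - 8.1)²/8.1 + (43 - 68.6)²/68.6
   = 21.021 + 125.541 + 7.705 + 9.553
   = 163.82
p-value < 0.0001

Since p-value < α = 0.05, we reject H₀.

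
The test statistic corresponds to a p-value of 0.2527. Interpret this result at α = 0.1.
Since p = 0.2527 > α = 0.1, fail to reject H₀.
There is insufficient evidence to reject the null hypothesis; the result is not statistically significant at the 0.1 level.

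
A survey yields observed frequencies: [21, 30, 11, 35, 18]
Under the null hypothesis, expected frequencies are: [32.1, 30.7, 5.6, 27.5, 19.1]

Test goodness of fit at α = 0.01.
Chi-square goodness of fit test:
H₀: observed counts match expected distribution
H₁: observed counts differ from expected distribution
df = k - 1 = 4
χ² = Σ(O - E)²/E
   = (21 - 32.1)²/32.1 + (30 - 30.7)²/30.7 + (11 - 5.6)²/5.6 + (35 - 27.5)²/27.5 + (18 - 19.1)²/19.1
   = 3.838 + 0.016 + 5.207 + 2.045 + 0.063
   = 11.17
p-value = 0.0247

Since p-value > α = 0.01, we fail to reject H₀.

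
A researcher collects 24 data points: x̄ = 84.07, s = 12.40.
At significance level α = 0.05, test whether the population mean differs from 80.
One-sample t-test:
H₀: μ = 80
H₁: μ ≠ 80
df = n - 1 = 23
t = (x̄ - μ₀) / (s/√n) = (84.07 - 80) / (12.40/√24) = 1.608
p-value = 0.1215

Since p-value > α = 0.05, we fail to reject H₀.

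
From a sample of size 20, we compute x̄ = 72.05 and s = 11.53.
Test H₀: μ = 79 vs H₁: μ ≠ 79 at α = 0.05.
One-sample t-test:
H₀: μ = 79
H₁: μ ≠ 79
df = n - 1 = 19
t = (x̄ - μ₀) / (s/√n) = (72.05 - 79) / (11.53/√20) = -2.696
p-value = 0.0143

Since p-value < α = 0.05, we reject H₀.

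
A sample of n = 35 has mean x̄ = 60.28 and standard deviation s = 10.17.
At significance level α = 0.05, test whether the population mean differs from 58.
One-sample t-test:
H₀: μ = 58
H₁: μ ≠ 58
df = n - 1 = 34
t = (x̄ - μ₀) / (s/√n) = (60.28 - 58) / (10.17/√35) = 1.326
p-value = 0.1936

Since p-value > α = 0.05, we fail to reject H₀.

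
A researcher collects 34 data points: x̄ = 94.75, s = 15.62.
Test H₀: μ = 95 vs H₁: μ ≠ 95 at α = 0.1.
One-sample t-test:
H₀: μ = 95
H₁: μ ≠ 95
df = n - 1 = 33
t = (x̄ - μ₀) / (s/√n) = (94.75 - 95) / (15.62/√34) = -0.093
p-value = 0.9262

Since p-value > α = 0.1, we fail to reject H₀.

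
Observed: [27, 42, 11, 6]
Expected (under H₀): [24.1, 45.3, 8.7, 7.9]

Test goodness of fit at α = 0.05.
Chi-square goodness of fit test:
H₀: observed counts match expected distribution
H₁: observed counts differ from expected distribution
df = k - 1 = 3
χ² = Σ(O - E)²/E
   = (27 - 24.1)²/24.1 + (42 - 45.3)²/45.3 + (11 - 8.7)²/8.7 + (6 - 7.9)²/7.9
   = 0.349 + 0.240 + 0.608 + 0.457
   = 1.65
p-value = 0.6471

Since p-value > α = 0.05, we fail to reject H₀.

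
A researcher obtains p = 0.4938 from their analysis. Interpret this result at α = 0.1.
Since p = 0.4938 > α = 0.1, fail to reject H₀.
There is insufficient evidence to reject the null hypothesis; the result is not statistically significant at the 0.1 level.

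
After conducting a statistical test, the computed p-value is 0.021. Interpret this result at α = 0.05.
Since p = 0.021 < α = 0.05, reject H₀.
There is sufficient evidence to reject the null hypothesis; the result is statistically significant at the 0.05 level.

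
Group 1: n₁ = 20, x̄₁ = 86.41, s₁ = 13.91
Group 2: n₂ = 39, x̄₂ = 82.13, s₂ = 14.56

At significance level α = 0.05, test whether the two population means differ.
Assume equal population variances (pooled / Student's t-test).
Student's two-sample t-test (equal variances):
H₀: μ₁ = μ₂
H₁: μ₁ ≠ μ₂
df = n₁ + n₂ - 2 = 57
Pooled variance s_p² = [(n₁-1)s₁² + (n₂-1)s₂²] / (n₁ + n₂ - 2) = [(19)(13.91²) + (38)(14.56²)] / 57 = 205.8251
SE = √(s_p²(1/n₁ + 1/n₂)) = √(205.8251 × (1/20 + 1/39)) = 3.9457
t = (x̄₁ - x̄₂) / SE = (86.41 - 82.13) / 3.9457 = 4.28 / 3.9457 = 1.085
p-value = 0.2826

Since p-value > α = 0.05, we fail to reject H₀.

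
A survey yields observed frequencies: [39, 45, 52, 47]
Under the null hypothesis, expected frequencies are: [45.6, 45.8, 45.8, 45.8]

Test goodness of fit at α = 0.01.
Chi-square goodness of fit test:
H₀: observed counts match expected distribution
H₁: observed counts differ from expected distribution
df = k - 1 = 3
χ² = Σ(O - E)²/E
   = (39 - 45.6)²/45.6 + (45 - 45.8)²/45.8 + (52 - 45.8)²/45.8 + (47 - 45.8)²/45.8
   = 0.955 + 0.014 + 0.839 + 0.031
   = 1.84
p-value = 0.6063

Since p-value > α = 0.01, we fail to reject H₀.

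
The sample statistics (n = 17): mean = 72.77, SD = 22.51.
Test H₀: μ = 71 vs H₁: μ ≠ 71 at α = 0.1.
One-sample t-test:
H₀: μ = 71
H₁: μ ≠ 71
df = n - 1 = 16
t = (x̄ - μ₀) / (s/√n) = (72.77 - 71) / (22.51/√17) = 0.324
p-value = 0.7500

Since p-value > α = 0.1, we fail to reject H₀.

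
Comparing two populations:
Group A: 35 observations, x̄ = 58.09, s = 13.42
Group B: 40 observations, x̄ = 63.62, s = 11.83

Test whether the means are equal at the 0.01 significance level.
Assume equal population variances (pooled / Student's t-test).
Student's two-sample t-test (equal variances):
H₀: μ₁ = μ₂
H₁: μ₁ ≠ μ₂
df = n₁ + n₂ - 2 = 73
Pooled variance s_p² = [(n₁-1)s₁² + (n₂-1)s₂²] / (n₁ + n₂ - 2) = [(34)(13.42²) + (39)(11.83²)] / 73 = 158.6477
SE = √(s_p²(1/n₁ + 1/n₂)) = √(158.6477 × (1/35 + 1/40)) = 2.9153
t = (x̄₁ - x̄₂) / SE = (58.09 - 63.62) / 2.9153 = -5.53 / 2.9153 = -1.897
p-value = 0.0618

Since p-value > α = 0.01, we fail to reject H₀.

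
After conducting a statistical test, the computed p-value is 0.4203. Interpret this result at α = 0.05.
Since p = 0.4203 > α = 0.05, fail to reject H₀.
There is insufficient evidence to reject the null hypothesis; the result is not statistically significant at the 0.05 level.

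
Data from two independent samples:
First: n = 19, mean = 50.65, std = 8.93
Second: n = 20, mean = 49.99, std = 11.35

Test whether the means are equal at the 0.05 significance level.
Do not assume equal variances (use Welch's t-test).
Welch's two-sample t-test:
H₀: μ₁ = μ₂
H₁: μ₁ ≠ μ₂
s₁²/n₁ = 8.93²/19 = 4.1971,  s₂²/n₂ = 11.35²/20 = 6.4411
SE = √(s₁²/n₁ + s₂²/n₂) = √(4.1971 + 6.4411) = 3.2616
df (Welch-Satterthwaite) = (s₁²/n₁ + s₂²/n₂)² / [(s₁²/n₁)²/(n₁-1) + (s₂²/n₂)²/(n₂-1)] ≈ 35.79
t = (x̄₁ - x̄₂) / SE = (50.65 - 49.99) / 3.2616 = 0.66 / 3.2616 = 0.202
p-value = 0.8408

Since p-value > α = 0.05, we fail to reject H₀.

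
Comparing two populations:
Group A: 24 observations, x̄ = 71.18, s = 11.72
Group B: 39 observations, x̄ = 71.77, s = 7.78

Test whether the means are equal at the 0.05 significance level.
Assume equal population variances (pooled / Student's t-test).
Student's two-sample t-test (equal variances):
H₀: μ₁ = μ₂
H₁: μ₁ ≠ μ₂
df = n₁ + n₂ - 2 = 61
Pooled variance s_p² = [(n₁-1)s₁² + (n₂-1)s₂²] / (n₁ + n₂ - 2) = [(23)(11.72²) + (38)(7.78²)] / 61 = 89.4971
SE = √(s_p²(1/n₁ + 1/n₂)) = √(89.4971 × (1/24 + 1/39)) = 2.4544
t = (x̄₁ - x̄₂) / SE = (71.18 - 71.77) / 2.4544 = -0.59 / 2.4544 = -0.240
p-value = 0.8108

Since p-value > α = 0.05, we fail to reject H₀.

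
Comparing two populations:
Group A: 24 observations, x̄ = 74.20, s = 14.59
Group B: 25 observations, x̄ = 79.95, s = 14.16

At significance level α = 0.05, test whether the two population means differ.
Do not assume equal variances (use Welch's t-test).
Welch's two-sample t-test:
H₀: μ₁ = μ₂
H₁: μ₁ ≠ μ₂
s₁²/n₁ = 14.59²/24 = 8.8695,  s₂²/n₂ = 14.16²/25 = 8.0202
SE = √(s₁²/n₁ + s₂²/n₂) = √(8.8695 + 8.0202) = 4.1097
df (Welch-Satterthwaite) = (s₁²/n₁ + s₂²/n₂)² / [(s₁²/n₁)²/(n₁-1) + (s₂²/n₂)²/(n₂-1)] ≈ 46.76
t = (x̄₁ - x̄₂) / SE = (74.20 - 79.95) / 4.1097 = -5.75 / 4.1097 = -1.399
p-value = 0.1684

Since p-value > α = 0.05, we fail to reject H₀.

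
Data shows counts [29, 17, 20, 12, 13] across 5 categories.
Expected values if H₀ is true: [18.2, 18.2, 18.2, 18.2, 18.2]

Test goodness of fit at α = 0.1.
Chi-square goodness of fit test:
H₀: observed counts match expected distribution
H₁: observed counts differ from expected distribution
df = k - 1 = 4
χ² = Σ(O - E)²/E
   = (29 - 18.2)²/18.2 + (17 - 18.2)²/18.2 + (20 - 18.2)²/18.2 + (12 - 18.2)²/18.2 + (13 - 18.2)²/18.2
   = 6.409 + 0.079 + 0.178 + 2.112 + 1.486
   = 10.26
p-value = 0.0362

Since p-value < α = 0.1, we reject H₀.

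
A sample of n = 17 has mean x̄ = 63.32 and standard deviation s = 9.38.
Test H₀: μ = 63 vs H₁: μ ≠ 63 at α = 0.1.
One-sample t-test:
H₀: μ = 63
H₁: μ ≠ 63
df = n - 1 = 16
t = (x̄ - μ₀) / (s/√n) = (63.32 - 63) / (9.38/√17) = 0.141
p-value = 0.8899

Since p-value > α = 0.1, we fail to reject H₀.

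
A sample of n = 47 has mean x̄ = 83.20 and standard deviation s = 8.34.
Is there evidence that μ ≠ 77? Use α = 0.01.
One-sample t-test:
H₀: μ = 77
H₁: μ ≠ 77
df = n - 1 = 46
t = (x̄ - μ₀) / (s/√n) = (83.20 - 77) / (8.34/√47) = 5.097
p-value < 0.0001

Since p-value < α = 0.01, we reject H₀.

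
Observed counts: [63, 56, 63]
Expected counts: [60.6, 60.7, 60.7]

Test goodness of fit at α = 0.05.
Chi-square goodness of fit test:
H₀: observed counts match expected distribution
H₁: observed counts differ from expected distribution
df = k - 1 = 2
χ² = Σ(O - E)²/E
   = (63 - 60.6)²/60.6 + (56 - 60.7)²/60.7 + (63 - 60.7)²/60.7
   = 0.095 + 0.364 + 0.087
   = 0.55
p-value = 0.7610

Since p-value > α = 0.05, we fail to reject H₀.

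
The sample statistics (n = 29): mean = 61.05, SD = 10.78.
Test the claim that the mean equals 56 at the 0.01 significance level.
One-sample t-test:
H₀: μ = 56
H₁: μ ≠ 56
df = n - 1 = 28
t = (x̄ - μ₀) / (s/√n) = (61.05 - 56) / (10.78/√29) = 2.523
p-value = 0.0176

Since p-value > α = 0.01, we fail to reject H₀.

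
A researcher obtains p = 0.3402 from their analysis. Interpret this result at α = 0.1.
Since p = 0.3402 > α = 0.1, fail to reject H₀.
There is insufficient evidence to reject the null hypothesis; the result is not statistically significant at the 0.1 level.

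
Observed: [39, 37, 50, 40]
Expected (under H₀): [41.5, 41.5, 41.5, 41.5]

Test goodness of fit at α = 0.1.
Chi-square goodness of fit test:
H₀: observed counts match expected distribution
H₁: observed counts differ from expected distribution
df = k - 1 = 3
χ² = Σ(O - E)²/E
   = (39 - 41.5)²/41.5 + (37 - 41.5)²/41.5 + (50 - 41.5)²/41.5 + (40 - 41.5)²/41.5
   = 0.151 + 0.488 + 1.741 + 0.054
   = 2.43
p-value = 0.4874

Since p-value > α = 0.1, we fail to reject H₀.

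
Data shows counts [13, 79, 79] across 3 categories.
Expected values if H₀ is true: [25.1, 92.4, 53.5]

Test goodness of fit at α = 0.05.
Chi-square goodness of fit test:
H₀: observed counts match expected distribution
H₁: observed counts differ from expected distribution
df = k - 1 = 2
χ² = Σ(O - E)²/E
   = (13 - 25.1)²/25.1 + (79 - 92.4)²/92.4 + (79 - 53.5)²/53.5
   = 5.833 + 1.943 + 12.154
   = 19.93
p-value < 0.0001

Since p-value < α = 0.05, we reject H₀.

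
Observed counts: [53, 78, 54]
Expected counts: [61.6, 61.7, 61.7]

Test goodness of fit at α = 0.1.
Chi-square goodness of fit test:
H₀: observed counts match expected distribution
H₁: observed counts differ from expected distribution
df = k - 1 = 2
χ² = Σ(O - E)²/E
   = (53 - 61.6)²/61.6 + (78 - 61.7)²/61.7 + (54 - 61.7)²/61.7
   = 1.201 + 4.306 + 0.961
   = 6.47
p-value = 0.0394

Since p-value < α = 0.1, we reject H₀.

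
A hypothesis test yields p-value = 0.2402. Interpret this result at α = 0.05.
Since p = 0.2402 > α = 0.05, fail to reject H₀.
There is insufficient evidence to reject the null hypothesis; the result is not statistically significant at the 0.05 level.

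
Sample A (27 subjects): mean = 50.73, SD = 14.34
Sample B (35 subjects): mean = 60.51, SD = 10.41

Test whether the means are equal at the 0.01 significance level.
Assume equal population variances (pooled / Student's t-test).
Student's two-sample t-test (equal variances):
H₀: μ₁ = μ₂
H₁: μ₁ ≠ μ₂
df = n₁ + n₂ - 2 = 60
Pooled variance s_p² = [(n₁-1)s₁² + (n₂-1)s₂²] / (n₁ + n₂ - 2) = [(26)(14.34²) + (34)(10.41²)] / 60 = 150.5173
SE = √(s_p²(1/n₁ + 1/n₂)) = √(150.5173 × (1/27 + 1/35)) = 3.1425
t = (x̄₁ - x̄₂) / SE = (50.73 - 60.51) / 3.1425 = -9.78 / 3.1425 = -3.112
p-value = 0.0028

Since p-value < α = 0.01, we reject H₀.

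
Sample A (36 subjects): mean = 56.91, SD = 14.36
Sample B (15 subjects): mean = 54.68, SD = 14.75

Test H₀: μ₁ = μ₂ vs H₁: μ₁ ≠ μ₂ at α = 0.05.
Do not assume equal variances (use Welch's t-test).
Welch's two-sample t-test:
H₀: μ₁ = μ₂
H₁: μ₁ ≠ μ₂
s₁²/n₁ = 14.36²/36 = 5.7280,  s₂²/n₂ = 14.75²/15 = 14.5042
SE = √(s₁²/n₁ + s₂²/n₂) = √(5.7280 + 14.5042) = 4.4980
df (Welch-Satterthwaite) = (s₁²/n₁ + s₂²/n₂)² / [(s₁²/n₁)²/(n₁-1) + (s₂²/n₂)²/(n₂-1)] ≈ 25.64
t = (x̄₁ - x̄₂) / SE = (56.91 - 54.68) / 4.4980 = 2.23 / 4.4980 = 0.496
p-value = 0.6243

Since p-value > α = 0.05, we fail to reject H₀.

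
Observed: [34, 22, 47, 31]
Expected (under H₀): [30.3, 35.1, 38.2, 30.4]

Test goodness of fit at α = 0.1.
Chi-square goodness of fit test:
H₀: observed counts match expected distribution
H₁: observed counts differ from expected distribution
df = k - 1 = 3
χ² = Σ(O - E)²/E
   = (34 - 30.3)²/30.3 + (22 - 35.1)²/35.1 + (47 - 38.2)²/38.2 + (31 - 30.4)²/30.4
   = 0.452 + 4.889 + 2.027 + 0.012
   = 7.38
p-value = 0.0607

Since p-value < α = 0.1, we reject H₀.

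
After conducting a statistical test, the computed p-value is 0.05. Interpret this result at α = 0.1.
Since p = 0.05 < α = 0.1, reject H₀.
There is sufficient evidence to reject the null hypothesis; the result is statistically significant at the 0.1 level.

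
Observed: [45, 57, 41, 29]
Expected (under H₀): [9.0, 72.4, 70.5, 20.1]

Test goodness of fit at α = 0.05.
Chi-square goodness of fit test:
H₀: observed counts match expected distribution
H₁: observed counts differ from expected distribution
df = k - 1 = 3
χ² = Σ(O - E)²/E
   = (45 - 9.0)²/9.0 + (57 - 72.4)²/72.4 + (41 - 70.5)²/70.5 + (29 - 20.1)²/20.1
   = 144.000 + 3.276 + 12.344 + 3.941
   = 163.56
p-value < 0.0001

Since p-value < α = 0.05, we reject H₀.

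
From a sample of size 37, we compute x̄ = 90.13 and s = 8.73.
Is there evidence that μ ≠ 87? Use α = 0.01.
One-sample t-test:
H₀: μ = 87
H₁: μ ≠ 87
df = n - 1 = 36
t = (x̄ - μ₀) / (s/√n) = (90.13 - 87) / (8.73/√37) = 2.181
p-value = 0.0358

Since p-value > α = 0.01, we fail to reject H₀.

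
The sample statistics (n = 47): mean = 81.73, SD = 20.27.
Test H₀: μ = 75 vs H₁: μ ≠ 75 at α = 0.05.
One-sample t-test:
H₀: μ = 75
H₁: μ ≠ 75
df = n - 1 = 46
t = (x̄ - μ₀) / (s/√n) = (81.73 - 75) / (20.27/√47) = 2.276
p-value = 0.0275

Since p-value < α = 0.05, we reject H₀.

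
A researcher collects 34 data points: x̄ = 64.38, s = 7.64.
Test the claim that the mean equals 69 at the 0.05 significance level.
One-sample t-test:
H₀: μ = 69
H₁: μ ≠ 69
df = n - 1 = 33
t = (x̄ - μ₀) / (s/√n) = (64.38 - 69) / (7.64/√34) = -3.526
p-value = 0.0013

Since p-value < α = 0.05, we reject H₀.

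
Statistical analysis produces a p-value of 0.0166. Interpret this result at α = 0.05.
Since p = 0.0166 < α = 0.05, reject H₀.
There is sufficient evidence to reject the null hypothesis; the result is statistically significant at the 0.05 level.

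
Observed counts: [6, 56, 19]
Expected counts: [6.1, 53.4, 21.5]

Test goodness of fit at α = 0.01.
Chi-square goodness of fit test:
H₀: observed counts match expected distribution
H₁: observed counts differ from expected distribution
df = k - 1 = 2
χ² = Σ(O - E)²/E
   = (6 - 6.1)²/6.1 + (56 - 53.4)²/53.4 + (19 - 21.5)²/21.5
   = 0.002 + 0.127 + 0.291
   = 0.42
p-value = 0.8110

Since p-value > α = 0.01, we fail to reject H₀.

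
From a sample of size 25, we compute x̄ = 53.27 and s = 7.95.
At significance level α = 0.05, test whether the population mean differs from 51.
One-sample t-test:
H₀: μ = 51
H₁: μ ≠ 51
df = n - 1 = 24
t = (x̄ - μ₀) / (s/√n) = (53.27 - 51) / (7.95/√25) = 1.428
p-value = 0.1663

Since p-value > α = 0.05, we fail to reject H₀.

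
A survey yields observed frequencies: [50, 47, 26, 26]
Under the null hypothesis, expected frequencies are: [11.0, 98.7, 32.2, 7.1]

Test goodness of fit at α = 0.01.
Chi-square goodness of fit test:
H₀: observed counts match expected distribution
H₁: observed counts differ from expected distribution
df = k - 1 = 3
χ² = Σ(O - E)²/E
   = (50 - 11.0)²/11.0 + (47 - 98.7)²/98.7 + (26 - 32.2)²/32.2 + (26 - 7.1)²/7.1
   = 138.273 + 27.081 + 1.194 + 50.311
   = 216.86
p-value < 0.0001

Since p-value < α = 0.01, we reject H₀.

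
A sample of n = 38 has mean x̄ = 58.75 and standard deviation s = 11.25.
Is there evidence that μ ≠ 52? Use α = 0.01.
One-sample t-test:
H₀: μ = 52
H₁: μ ≠ 52
df = n - 1 = 37
t = (x̄ - μ₀) / (s/√n) = (58.75 - 52) / (11.25/√38) = 3.699
p-value = 0.0007

Since p-value < α = 0.01, we reject H₀.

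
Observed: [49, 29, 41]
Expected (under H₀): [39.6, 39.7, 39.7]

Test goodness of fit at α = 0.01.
Chi-square goodness of fit test:
H₀: observed counts match expected distribution
H₁: observed counts differ from expected distribution
df = k - 1 = 2
χ² = Σ(O - E)²/E
   = (49 - 39.6)²/39.6 + (29 - 39.7)²/39.7 + (41 - 39.7)²/39.7
   = 2.231 + 2.884 + 0.043
   = 5.16
p-value = 0.0759

Since p-value > α = 0.01, we fail to reject H₀.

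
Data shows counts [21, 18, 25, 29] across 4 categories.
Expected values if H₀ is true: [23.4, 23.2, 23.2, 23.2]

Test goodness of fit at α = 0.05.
Chi-square goodness of fit test:
H₀: observed counts match expected distribution
H₁: observed counts differ from expected distribution
df = k - 1 = 3
χ² = Σ(O - E)²/E
   = (21 - 23.4)²/23.4 + (18 - 23.2)²/23.2 + (25 - 23.2)²/23.2 + (29 - 23.2)²/23.2
   = 0.246 + 1.166 + 0.140 + 1.450
   = 3.00
p-value = 0.3914

Since p-value > α = 0.05, we fail to reject H₀.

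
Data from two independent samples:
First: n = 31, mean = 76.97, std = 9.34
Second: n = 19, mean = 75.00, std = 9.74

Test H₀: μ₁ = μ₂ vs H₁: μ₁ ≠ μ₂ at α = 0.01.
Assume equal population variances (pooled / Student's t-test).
Student's two-sample t-test (equal variances):
H₀: μ₁ = μ₂
H₁: μ₁ ≠ μ₂
df = n₁ + n₂ - 2 = 48
Pooled variance s_p² = [(n₁-1)s₁² + (n₂-1)s₂²] / (n₁ + n₂ - 2) = [(30)(9.34²) + (18)(9.74²)] / 48 = 90.0976
SE = √(s_p²(1/n₁ + 1/n₂)) = √(90.0976 × (1/31 + 1/19)) = 2.7656
t = (x̄₁ - x̄₂) / SE = (76.97 - 75.00) / 2.7656 = 1.97 / 2.7656 = 0.712
p-value = 0.4797

Since p-value > α = 0.01, we fail to reject H₀.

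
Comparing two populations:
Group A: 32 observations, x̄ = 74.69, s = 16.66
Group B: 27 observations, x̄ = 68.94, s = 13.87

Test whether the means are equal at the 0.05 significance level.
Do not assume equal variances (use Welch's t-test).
Welch's two-sample t-test:
H₀: μ₁ = μ₂
H₁: μ₁ ≠ μ₂
s₁²/n₁ = 16.66²/32 = 8.6736,  s₂²/n₂ = 13.87²/27 = 7.1251
SE = √(s₁²/n₁ + s₂²/n₂) = √(8.6736 + 7.1251) = 3.9748
df (Welch-Satterthwaite) = (s₁²/n₁ + s₂²/n₂)² / [(s₁²/n₁)²/(n₁-1) + (s₂²/n₂)²/(n₂-1)] ≈ 56.99
t = (x̄₁ - x̄₂) / SE = (74.69 - 68.94) / 3.9748 = 5.75 / 3.9748 = 1.447
p-value = 0.1535

Since p-value > α = 0.05, we fail to reject H₀.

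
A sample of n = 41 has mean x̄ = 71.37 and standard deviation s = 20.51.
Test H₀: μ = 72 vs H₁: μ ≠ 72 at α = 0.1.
One-sample t-test:
H₀: μ = 72
H₁: μ ≠ 72
df = n - 1 = 40
t = (x̄ - μ₀) / (s/√n) = (71.37 - 72) / (20.51/√41) = -0.197
p-value = 0.8451

Since p-value > α = 0.1, we fail to reject H₀.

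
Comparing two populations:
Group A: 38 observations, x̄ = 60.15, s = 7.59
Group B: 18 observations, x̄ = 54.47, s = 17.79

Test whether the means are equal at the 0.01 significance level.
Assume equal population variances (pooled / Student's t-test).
Student's two-sample t-test (equal variances):
H₀: μ₁ = μ₂
H₁: μ₁ ≠ μ₂
df = n₁ + n₂ - 2 = 54
Pooled variance s_p² = [(n₁-1)s₁² + (n₂-1)s₂²] / (n₁ + n₂ - 2) = [(37)(7.59²) + (17)(17.79²)] / 54 = 139.1061
SE = √(s_p²(1/n₁ + 1/n₂)) = √(139.1061 × (1/38 + 1/18)) = 3.3747
t = (x̄₁ - x̄₂) / SE = (60.15 - 54.47) / 3.3747 = 5.68 / 3.3747 = 1.683
p-value = 0.0981

Since p-value > α = 0.01, we fail to reject H₀.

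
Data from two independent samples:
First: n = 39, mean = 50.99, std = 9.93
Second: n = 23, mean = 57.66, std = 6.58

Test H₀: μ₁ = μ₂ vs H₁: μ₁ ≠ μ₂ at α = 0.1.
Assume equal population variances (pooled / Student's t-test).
Student's two-sample t-test (equal variances):
H₀: μ₁ = μ₂
H₁: μ₁ ≠ μ₂
df = n₁ + n₂ - 2 = 60
Pooled variance s_p² = [(n₁-1)s₁² + (n₂-1)s₂²] / (n₁ + n₂ - 2) = [(38)(9.93²) + (22)(6.58²)] / 60 = 78.3251
SE = √(s_p²(1/n₁ + 1/n₂)) = √(78.3251 × (1/39 + 1/23)) = 2.3268
t = (x̄₁ - x̄₂) / SE = (50.99 - 57.66) / 2.3268 = -6.67 / 2.3268 = -2.867
p-value = 0.0057

Since p-value < α = 0.1, we reject H₀.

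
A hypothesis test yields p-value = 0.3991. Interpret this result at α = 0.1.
Since p = 0.3991 > α = 0.1, fail to reject H₀.
There is insufficient evidence to reject the null hypothesis; the result is not statistically significant at the 0.1 level.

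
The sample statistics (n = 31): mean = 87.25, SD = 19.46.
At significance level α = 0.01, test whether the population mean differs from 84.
One-sample t-test:
H₀: μ = 84
H₁: μ ≠ 84
df = n - 1 = 30
t = (x̄ - μ₀) / (s/√n) = (87.25 - 84) / (19.46/√31) = 0.930
p-value = 0.3599

Since p-value > α = 0.01, we fail to reject H₀.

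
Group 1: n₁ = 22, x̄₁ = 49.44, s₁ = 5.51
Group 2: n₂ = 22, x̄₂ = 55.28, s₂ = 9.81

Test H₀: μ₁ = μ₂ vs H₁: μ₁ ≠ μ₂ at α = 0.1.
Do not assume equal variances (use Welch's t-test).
Welch's two-sample t-test:
H₀: μ₁ = μ₂
H₁: μ₁ ≠ μ₂
s₁²/n₁ = 5.51²/22 = 1.3800,  s₂²/n₂ = 9.81²/22 = 4.3744
SE = √(s₁²/n₁ + s₂²/n₂) = √(1.3800 + 4.3744) = 2.3988
df (Welch-Satterthwaite) = (s₁²/n₁ + s₂²/n₂)² / [(s₁²/n₁)²/(n₁-1) + (s₂²/n₂)²/(n₂-1)] ≈ 33.05
t = (x̄₁ - x̄₂) / SE = (49.44 - 55.28) / 2.3988 = -5.84 / 2.3988 = -2.435
p-value = 0.0205

Since p-value < α = 0.1, we reject H₀.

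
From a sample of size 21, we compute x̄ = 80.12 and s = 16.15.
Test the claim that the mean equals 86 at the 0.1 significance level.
One-sample t-test:
H₀: μ = 86
H₁: μ ≠ 86
df = n - 1 = 20
t = (x̄ - μ₀) / (s/√n) = (80.12 - 86) / (16.15/√21) = -1.668
p-value = 0.1108

Since p-value > α = 0.1, we fail to reject H₀.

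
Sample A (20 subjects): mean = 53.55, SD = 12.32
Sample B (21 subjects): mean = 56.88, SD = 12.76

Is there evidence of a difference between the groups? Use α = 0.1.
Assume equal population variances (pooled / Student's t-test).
Student's two-sample t-test (equal variances):
H₀: μ₁ = μ₂
H₁: μ₁ ≠ μ₂
df = n₁ + n₂ - 2 = 39
Pooled variance s_p² = [(n₁-1)s₁² + (n₂-1)s₂²] / (n₁ + n₂ - 2) = [(19)(12.32²) + (20)(12.76²)] / 39 = 157.4415
SE = √(s_p²(1/n₁ + 1/n₂)) = √(157.4415 × (1/20 + 1/21)) = 3.9204
t = (x̄₁ - x̄₂) / SE = (53.55 - 56.88) / 3.9204 = -3.33 / 3.9204 = -0.849
p-value = 0.4008

Since p-value > α = 0.1, we fail to reject H₀.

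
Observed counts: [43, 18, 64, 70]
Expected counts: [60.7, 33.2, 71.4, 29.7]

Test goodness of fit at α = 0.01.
Chi-square goodness of fit test:
H₀: observed counts match expected distribution
H₁: observed counts differ from expected distribution
df = k - 1 = 3
χ² = Σ(O - E)²/E
   = (43 - 60.7)²/60.7 + (18 - 33.2)²/33.2 + (64 - 71.4)²/71.4 + (70 - 29.7)²/29.7
   = 5.161 + 6.959 + 0.767 + 54.683
   = 67.57
p-value < 0.0001

Since p-value < α = 0.01, we reject H₀.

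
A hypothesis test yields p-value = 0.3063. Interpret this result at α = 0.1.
Since p = 0.3063 > α = 0.1, fail to reject H₀.
There is insufficient evidence to reject the null hypothesis; the result is not statistically significant at the 0.1 level.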